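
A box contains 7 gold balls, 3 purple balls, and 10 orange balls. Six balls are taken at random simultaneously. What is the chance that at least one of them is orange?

Use the complement: P(at least one orange) = 1 − P(no orange).
P(none) = C(10,6)/C(20,6) = 210/38760.
So P = 1 − 210/38760 = 1285/1292 ≈ 0.9946.

1285/1292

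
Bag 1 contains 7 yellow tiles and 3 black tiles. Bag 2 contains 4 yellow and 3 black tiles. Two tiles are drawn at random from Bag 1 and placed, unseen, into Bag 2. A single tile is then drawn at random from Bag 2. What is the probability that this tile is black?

2/5

Condition on how many of the transferred tiles are black (from Bag 1: 3 black of 10; then Bag 2 has 9 total).
  0 black: C(3,0)C(7,2)/C(10,2) = 7/15; then P = 3/9
  1 black: C(3,1)C(7,1)/C(10,2) = 7/15; then P = 4/9
  2 black: C(3,2)C(7,0)/C(10,2) = 1/15; then P = 5/9
P(black from Bag 2) = 2/5 ≈ 0.4000.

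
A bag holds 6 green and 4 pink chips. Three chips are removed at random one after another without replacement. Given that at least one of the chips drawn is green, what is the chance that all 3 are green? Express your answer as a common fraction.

P(all 3 green) = C(6,3)/C(10,3) = 1/6; P(at least one green) = 1 − C(4,3)/C(10,3) = 29/30.
Since 'all 3 green' ⊆ 'at least one green', P(all 3 | at least one) = 1/6 / 29/30 = 5/29 ≈ 0.1724.

5/29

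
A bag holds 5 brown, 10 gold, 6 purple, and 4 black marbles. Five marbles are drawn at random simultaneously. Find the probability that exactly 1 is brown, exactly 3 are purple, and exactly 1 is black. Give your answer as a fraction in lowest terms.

Unordered draws without replacement: count favorable combinations over C(25,5).
Favorable = C(5,1) · C(10,0) · C(6,3) · C(4,1) = 400; total = C(25,5) = 53130.
P = 400/53130 = 40/5313 ≈ 0.0075.

40/5313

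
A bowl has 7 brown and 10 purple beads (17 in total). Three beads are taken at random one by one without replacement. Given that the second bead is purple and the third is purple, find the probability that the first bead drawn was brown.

7/15

P(first=brown and the second bead is purple and the third is purple) = (7/17)·(10/16)·(9/15) = 21/136.
P(E) = Σ over first color = 21/136 + 3/17 = 45/136.
By Bayes, P(first=brown | E) = 21/136 / 45/136 = 7/15 ≈ 0.4667.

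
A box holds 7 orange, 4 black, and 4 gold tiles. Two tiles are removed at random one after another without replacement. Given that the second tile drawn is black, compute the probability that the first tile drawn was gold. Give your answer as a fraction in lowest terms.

P(first=gold and the second tile drawn is black) = (4/15)·(4/14) = 8/105.
P(the second tile drawn is black) = Σ over first color = 2/15 + 2/35 + 8/105 = 4/15.
By Bayes, P(first=gold | the second tile drawn is black) = 8/105 / 4/15 = 2/7 ≈ 0.2857.

2/7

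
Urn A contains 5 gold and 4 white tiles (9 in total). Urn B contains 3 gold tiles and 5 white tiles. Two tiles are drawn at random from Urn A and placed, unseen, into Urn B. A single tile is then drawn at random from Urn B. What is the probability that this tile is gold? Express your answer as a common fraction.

37/90

Condition on how many of the transferred tiles are gold (from Urn A: 5 gold of 9; then Urn B has 10 total).
  0 gold: C(5,0)C(4,2)/C(9,2) = 1/6; then P = 3/10
  1 gold: C(5,1)C(4,1)/C(9,2) = 5/9; then P = 4/10
  2 gold: C(5,2)C(4,0)/C(9,2) = 5/18; then P = 5/10
P(gold from Urn B) = 37/90 ≈ 0.4111.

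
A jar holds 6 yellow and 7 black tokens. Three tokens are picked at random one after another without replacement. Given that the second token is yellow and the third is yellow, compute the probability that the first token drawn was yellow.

P(first=yellow and the second token is yellow and the third is yellow) = (6/13)·(5/12)·(4/11) = 10/143.
P(E) = Σ over first color = 10/143 + 35/286 = 5/26.
By Bayes, P(first=yellow | E) = 10/143 / 5/26 = 4/11 ≈ 0.3636.

4/11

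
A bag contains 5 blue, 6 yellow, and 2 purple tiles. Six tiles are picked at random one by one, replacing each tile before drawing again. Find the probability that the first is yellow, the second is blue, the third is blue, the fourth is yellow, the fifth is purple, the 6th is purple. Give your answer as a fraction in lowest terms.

3600/4826809

Multiply the conditional probability of each draw in order, with replacement (the composition resets each draw).
P = (6/13) · (5/13) · (5/13) · (6/13) · (2/13) · (2/13) = 3600/4826809 ≈ 0.0007.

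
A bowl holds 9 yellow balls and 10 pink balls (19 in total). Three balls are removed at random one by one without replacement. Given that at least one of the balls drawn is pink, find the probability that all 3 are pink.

8/59

P(all 3 pink) = C(10,3)/C(19,3) = 40/323; P(at least one pink) = 1 − C(9,3)/C(19,3) = 295/323.
Since 'all 3 pink' ⊆ 'at least one pink', P(all 3 | at least one) = 40/323 / 295/323 = 8/59 ≈ 0.1356.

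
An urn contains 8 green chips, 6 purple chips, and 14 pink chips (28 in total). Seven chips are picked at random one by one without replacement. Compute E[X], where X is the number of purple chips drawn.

By linearity of expectation, E[X] = Σ P(draw i is purple); by symmetry each draw (even without replacement) has P(purple) = 6/28.
E[X] = 7 · 6/28 = 3/2 ≈ 1.5000.

3/2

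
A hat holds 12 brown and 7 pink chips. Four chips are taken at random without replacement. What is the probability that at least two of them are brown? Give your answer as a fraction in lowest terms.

Sum the hypergeometric tail for j = 2,…,4 brown chips.
Favorable = C(12,2)·C(7,2) + C(12,3)·C(7,1) + C(12,4)·C(7,0) = 3421; total = C(19,4) = 3876.
P = 3421/3876 = 3421/3876 ≈ 0.8826.

3421/3876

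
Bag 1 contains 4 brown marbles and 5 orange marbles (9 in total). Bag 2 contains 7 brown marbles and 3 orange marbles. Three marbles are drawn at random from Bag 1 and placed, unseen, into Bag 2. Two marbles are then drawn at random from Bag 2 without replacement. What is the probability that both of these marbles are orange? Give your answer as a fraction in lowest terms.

Condition on how many of the transferred marbles are orange (from Bag 1: 5 orange of 9; then Bag 2 has 13 total).
  0 orange: C(5,0)C(4,3)/C(9,3) = 1/21; then P = C(3,2)/C(13,2) = 1/26
  1 orange: C(5,1)C(4,2)/C(9,3) = 5/14; then P = C(4,2)/C(13,2) = 1/13
  2 orange: C(5,2)C(4,1)/C(9,3) = 10/21; then P = C(5,2)/C(13,2) = 5/39
  3 orange: C(5,3)C(4,0)/C(9,3) = 5/42; then P = C(6,2)/C(13,2) = 5/26
P(both orange) = 53/468 ≈ 0.1132.

53/468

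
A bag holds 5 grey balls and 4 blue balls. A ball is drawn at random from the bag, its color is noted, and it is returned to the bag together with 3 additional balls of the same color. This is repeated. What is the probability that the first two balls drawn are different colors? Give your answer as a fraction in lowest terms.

Either grey then blue, or blue then grey; after the first draw the total is 12.
P = (5/9)·(4/12) + (4/9)·(5/12) = 10/27 ≈ 0.3704.

10/27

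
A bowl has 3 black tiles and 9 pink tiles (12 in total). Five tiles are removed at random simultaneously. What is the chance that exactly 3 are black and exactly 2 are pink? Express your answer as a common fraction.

Unordered draws without replacement: count favorable combinations over C(12,5).
Favorable = C(3,3) · C(9,2) = 36; total = C(12,5) = 792.
P = 36/792 = 1/22 ≈ 0.0455.

1/22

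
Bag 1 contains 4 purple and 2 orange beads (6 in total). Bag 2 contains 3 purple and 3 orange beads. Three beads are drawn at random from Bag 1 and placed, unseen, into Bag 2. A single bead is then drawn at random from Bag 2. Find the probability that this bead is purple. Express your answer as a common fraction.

5/9

Condition on how many of the transferred beads are purple (from Bag 1: 4 purple of 6; then Bag 2 has 9 total).
  1 purple: C(4,1)C(2,2)/C(6,3) = 1/5; then P = 4/9
  2 purple: C(4,2)C(2,1)/C(6,3) = 3/5; then P = 5/9
  3 purple: C(4,3)C(2,0)/C(6,3) = 1/5; then P = 6/9
P(purple from Bag 2) = 5/9 ≈ 0.5556.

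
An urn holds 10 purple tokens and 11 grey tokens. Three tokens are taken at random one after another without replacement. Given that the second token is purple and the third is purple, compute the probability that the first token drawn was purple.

P(first=purple and the second token is purple and the third is purple) = (10/21)·(9/20)·(8/19) = 12/133.
P(E) = Σ over first color = 12/133 + 33/266 = 3/14.
By Bayes, P(first=purple | E) = 12/133 / 3/14 = 8/19 ≈ 0.4211.

8/19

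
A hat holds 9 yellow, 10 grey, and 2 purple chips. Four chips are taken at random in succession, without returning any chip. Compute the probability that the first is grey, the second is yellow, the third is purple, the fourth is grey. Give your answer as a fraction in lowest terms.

Multiply the conditional probability of each draw in order, without replacement, so each draw removes one from its color and from the total.
P = (10/21) · (9/20) · (2/19) · (9/18) = 3/266 ≈ 0.0113.

3/266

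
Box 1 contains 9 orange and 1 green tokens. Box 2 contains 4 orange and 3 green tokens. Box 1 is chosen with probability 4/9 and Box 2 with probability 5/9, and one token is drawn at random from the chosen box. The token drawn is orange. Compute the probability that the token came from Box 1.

63/113

P(orange | Box 1) = 9/10; P(orange | Box 2) = 4/7.
P(orange) = 4/9·9/10 + 5/9·4/7 = 226/315.
By Bayes' rule, P(Box 1 | orange) = 2/5 / 226/315 = 63/113 ≈ 0.5575.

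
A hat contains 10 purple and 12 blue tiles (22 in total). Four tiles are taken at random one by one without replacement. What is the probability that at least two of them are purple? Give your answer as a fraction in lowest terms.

12/19

Sum the hypergeometric tail for j = 2,…,4 purple tiles.
Favorable = C(10,2)·C(12,2) + C(10,3)·C(12,1) + C(10,4)·C(12,0) = 4620; total = C(22,4) = 7315.
P = 4620/7315 = 12/19 ≈ 0.6316.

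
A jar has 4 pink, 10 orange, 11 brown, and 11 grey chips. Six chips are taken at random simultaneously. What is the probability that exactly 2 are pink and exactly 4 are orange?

Unordered draws without replacement: count favorable combinations over C(36,6).
Favorable = C(4,2) · C(10,4) · C(11,0) · C(11,0) = 1260; total = C(36,6) = 1947792.
P = 1260/1947792 = 15/23188 ≈ 0.0006.

15/23188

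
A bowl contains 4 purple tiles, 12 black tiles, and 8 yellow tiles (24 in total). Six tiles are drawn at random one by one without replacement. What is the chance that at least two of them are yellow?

3273/4807

Sum the hypergeometric tail for j = 2,…,6 yellow tiles.
Favorable = C(8,2)·C(16,4) + C(8,3)·C(16,3) + C(8,4)·C(16,2) + C(8,5)·C(16,1) + C(8,6)·C(16,0) = 91644; total = C(24,6) = 134596.
P = 91644/134596 = 3273/4807 ≈ 0.6809.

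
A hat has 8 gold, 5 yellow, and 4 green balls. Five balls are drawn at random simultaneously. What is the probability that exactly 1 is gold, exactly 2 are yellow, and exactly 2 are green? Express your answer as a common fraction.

Unordered draws without replacement: count favorable combinations over C(17,5).
Favorable = C(8,1) · C(5,2) · C(4,2) = 480; total = C(17,5) = 6188.
P = 480/6188 = 120/1547 ≈ 0.0776.

120/1547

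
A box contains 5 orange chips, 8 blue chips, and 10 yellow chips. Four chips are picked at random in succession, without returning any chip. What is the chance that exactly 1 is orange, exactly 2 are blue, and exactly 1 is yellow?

40/253

Unordered draws without replacement: count favorable combinations over C(23,4).
Favorable = C(5,1) · C(8,2) · C(10,1) = 1400; total = C(23,4) = 8855.
P = 1400/8855 = 40/253 ≈ 0.1581.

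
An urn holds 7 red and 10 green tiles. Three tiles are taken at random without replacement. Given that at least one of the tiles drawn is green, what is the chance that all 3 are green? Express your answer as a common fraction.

P(all 3 green) = C(10,3)/C(17,3) = 3/17; P(at least one green) = 1 − C(7,3)/C(17,3) = 129/136.
Since 'all 3 green' ⊆ 'at least one green', P(all 3 | at least one) = 3/17 / 129/136 = 8/43 ≈ 0.1860.

8/43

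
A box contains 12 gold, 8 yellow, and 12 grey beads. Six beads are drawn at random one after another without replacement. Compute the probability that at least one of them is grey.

36143/37758

Use the complement: P(at least one grey) = 1 − P(no grey).
P(none) = C(20,6)/C(32,6) = 38760/906192.
So P = 1 − 38760/906192 = 36143/37758 ≈ 0.9572.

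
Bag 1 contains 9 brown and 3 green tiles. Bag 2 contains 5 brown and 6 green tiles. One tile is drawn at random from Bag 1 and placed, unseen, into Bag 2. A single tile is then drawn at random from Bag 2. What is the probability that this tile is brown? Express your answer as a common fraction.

23/48

Condition on how many of the transferred tiles are brown (from Bag 1: 9 brown of 12; then Bag 2 has 12 total).
  0 brown: C(9,0)C(3,1)/C(12,1) = 1/4; then P = 5/12
  1 brown: C(9,1)C(3,0)/C(12,1) = 3/4; then P = 6/12
P(brown from Bag 2) = 23/48 ≈ 0.4792.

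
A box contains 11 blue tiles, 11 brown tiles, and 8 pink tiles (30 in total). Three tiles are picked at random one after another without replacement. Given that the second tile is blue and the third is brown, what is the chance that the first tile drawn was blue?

5/14

P(first=blue and the second tile is blue and the third is brown) = (11/30)·(10/29)·(11/28) = 121/2436.
P(E) = Σ over first color = 121/2436 + 121/2436 + 121/3045 = 121/870.
By Bayes, P(first=blue | E) = 121/2436 / 121/870 = 5/14 ≈ 0.3571.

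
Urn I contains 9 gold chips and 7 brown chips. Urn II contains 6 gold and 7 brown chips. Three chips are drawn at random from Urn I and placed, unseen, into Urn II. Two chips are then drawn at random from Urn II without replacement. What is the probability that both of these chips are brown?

819/3200

Condition on how many of the transferred chips are brown (from Urn I: 7 brown of 16; then Urn II has 16 total).
  0 brown: C(7,0)C(9,3)/C(16,3) = 3/20; then P = C(7,2)/C(16,2) = 7/40
  1 brown: C(7,1)C(9,2)/C(16,3) = 9/20; then P = C(8,2)/C(16,2) = 7/30
  2 brown: C(7,2)C(9,1)/C(16,3) = 27/80; then P = C(9,2)/C(16,2) = 3/10
  3 brown: C(7,3)C(9,0)/C(16,3) = 1/16; then P = C(10,2)/C(16,2) = 3/8
P(both brown) = 819/3200 ≈ 0.2559.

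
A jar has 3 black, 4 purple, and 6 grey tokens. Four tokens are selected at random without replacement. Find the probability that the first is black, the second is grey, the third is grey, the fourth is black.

Multiply the conditional probability of each draw in order, without replacement, so each draw removes one from its color and from the total.
P = (3/13) · (6/12) · (5/11) · (2/10) = 3/286 ≈ 0.0105.

3/286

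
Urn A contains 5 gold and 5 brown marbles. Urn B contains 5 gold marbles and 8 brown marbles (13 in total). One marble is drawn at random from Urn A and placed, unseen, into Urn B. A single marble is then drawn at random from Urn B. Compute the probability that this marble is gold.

11/28

Condition on how many of the transferred marbles are gold (from Urn A: 5 gold of 10; then Urn B has 14 total).
  0 gold: C(5,0)C(5,1)/C(10,1) = 1/2; then P = 5/14
  1 gold: C(5,1)C(5,0)/C(10,1) = 1/2; then P = 6/14
P(gold from Urn B) = 11/28 ≈ 0.3929.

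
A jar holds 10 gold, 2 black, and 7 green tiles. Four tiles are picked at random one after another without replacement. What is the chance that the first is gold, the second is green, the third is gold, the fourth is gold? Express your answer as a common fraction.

Multiply the conditional probability of each draw in order, without replacement, so each draw removes one from its color and from the total.
P = (10/19) · (7/18) · (9/17) · (8/16) = 35/646 ≈ 0.0542.

35/646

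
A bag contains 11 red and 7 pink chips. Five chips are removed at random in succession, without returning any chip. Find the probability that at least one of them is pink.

193/204

Use the complement: P(at least one pink) = 1 − P(no pink).
P(none) = C(11,5)/C(18,5) = 462/8568.
So P = 1 − 462/8568 = 193/204 ≈ 0.9461.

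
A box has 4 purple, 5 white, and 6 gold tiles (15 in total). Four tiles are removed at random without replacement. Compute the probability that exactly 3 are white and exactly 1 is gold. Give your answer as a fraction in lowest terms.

Unordered draws without replacement: count favorable combinations over C(15,4).
Favorable = C(4,0) · C(5,3) · C(6,1) = 60; total = C(15,4) = 1365.
P = 60/1365 = 4/91 ≈ 0.0440.

4/91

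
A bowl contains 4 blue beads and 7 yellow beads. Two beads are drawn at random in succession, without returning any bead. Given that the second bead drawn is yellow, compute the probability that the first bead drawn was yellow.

P(first=yellow and the second bead drawn is yellow) = (7/11)·(6/10) = 21/55.
P(the second bead drawn is yellow) = Σ over first color = 14/55 + 21/55 = 7/11.
By Bayes, P(first=yellow | the second bead drawn is yellow) = 21/55 / 7/11 = 3/5 ≈ 0.6000.

3/5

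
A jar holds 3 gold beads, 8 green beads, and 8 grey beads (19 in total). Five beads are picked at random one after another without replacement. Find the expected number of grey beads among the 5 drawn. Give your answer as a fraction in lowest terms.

40/19

By linearity of expectation, E[X] = Σ P(draw i is grey); by symmetry each draw (even without replacement) has P(grey) = 8/19.
E[X] = 5 · 8/19 = 40/19 ≈ 2.1053.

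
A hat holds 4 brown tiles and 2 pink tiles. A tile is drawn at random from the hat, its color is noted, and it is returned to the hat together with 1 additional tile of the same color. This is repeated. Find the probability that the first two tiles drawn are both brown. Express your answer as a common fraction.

After a brown draw the hat holds 5 brown out of 7.
P = (4/6)·(5/7) = 10/21 ≈ 0.4762.

10/21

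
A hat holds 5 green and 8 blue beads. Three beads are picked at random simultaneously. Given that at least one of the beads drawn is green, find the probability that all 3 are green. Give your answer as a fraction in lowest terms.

P(all 3 green) = C(5,3)/C(13,3) = 5/143; P(at least one green) = 1 − C(8,3)/C(13,3) = 115/143.
Since 'all 3 green' ⊆ 'at least one green', P(all 3 | at least one) = 5/143 / 115/143 = 1/23 ≈ 0.0435.

1/23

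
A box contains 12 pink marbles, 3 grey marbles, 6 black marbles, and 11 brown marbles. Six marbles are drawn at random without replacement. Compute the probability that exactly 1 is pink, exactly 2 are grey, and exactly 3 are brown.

165/25172

Unordered draws without replacement: count favorable combinations over C(32,6).
Favorable = C(12,1) · C(3,2) · C(6,0) · C(11,3) = 5940; total = C(32,6) = 906192.
P = 5940/906192 = 165/25172 ≈ 0.0066.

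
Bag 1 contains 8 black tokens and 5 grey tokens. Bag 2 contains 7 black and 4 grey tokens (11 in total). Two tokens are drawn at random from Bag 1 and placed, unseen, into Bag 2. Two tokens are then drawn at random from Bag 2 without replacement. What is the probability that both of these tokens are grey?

359/3042

Condition on how many of the transferred tokens are grey (from Bag 1: 5 grey of 13; then Bag 2 has 13 total).
  0 grey: C(5,0)C(8,2)/C(13,2) = 14/39; then P = C(4,2)/C(13,2) = 1/13
  1 grey: C(5,1)C(8,1)/C(13,2) = 20/39; then P = C(5,2)/C(13,2) = 5/39
  2 grey: C(5,2)C(8,0)/C(13,2) = 5/39; then P = C(6,2)/C(13,2) = 5/26
P(both grey) = 359/3042 ≈ 0.1180.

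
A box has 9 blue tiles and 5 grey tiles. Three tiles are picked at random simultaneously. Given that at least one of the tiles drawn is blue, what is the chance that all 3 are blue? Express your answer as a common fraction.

14/59

P(all 3 blue) = C(9,3)/C(14,3) = 3/13; P(at least one blue) = 1 − C(5,3)/C(14,3) = 177/182.
Since 'all 3 blue' ⊆ 'at least one blue', P(all 3 | at least one) = 3/13 / 177/182 = 14/59 ≈ 0.2373.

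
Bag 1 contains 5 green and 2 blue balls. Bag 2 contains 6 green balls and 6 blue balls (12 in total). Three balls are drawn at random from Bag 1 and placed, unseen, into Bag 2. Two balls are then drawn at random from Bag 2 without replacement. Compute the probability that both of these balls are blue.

Condition on how many of the transferred balls are blue (from Bag 1: 2 blue of 7; then Bag 2 has 15 total).
  0 blue: C(2,0)C(5,3)/C(7,3) = 2/7; then P = C(6,2)/C(15,2) = 1/7
  1 blue: C(2,1)C(5,2)/C(7,3) = 4/7; then P = C(7,2)/C(15,2) = 1/5
  2 blue: C(2,2)C(5,1)/C(7,3) = 1/7; then P = C(8,2)/C(15,2) = 4/15
P(both blue) = 142/735 ≈ 0.1932.

142/735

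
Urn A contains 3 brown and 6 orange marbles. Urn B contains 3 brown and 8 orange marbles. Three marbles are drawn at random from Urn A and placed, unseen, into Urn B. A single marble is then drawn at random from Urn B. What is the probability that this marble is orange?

Condition on how many of the transferred marbles are orange (from Urn A: 6 orange of 9; then Urn B has 14 total).
  0 orange: C(6,0)C(3,3)/C(9,3) = 1/84; then P = 8/14
  1 orange: C(6,1)C(3,2)/C(9,3) = 3/14; then P = 9/14
  2 orange: C(6,2)C(3,1)/C(9,3) = 15/28; then P = 10/14
  3 orange: C(6,3)C(3,0)/C(9,3) = 5/21; then P = 11/14
P(orange from Urn B) = 5/7 ≈ 0.7143.

5/7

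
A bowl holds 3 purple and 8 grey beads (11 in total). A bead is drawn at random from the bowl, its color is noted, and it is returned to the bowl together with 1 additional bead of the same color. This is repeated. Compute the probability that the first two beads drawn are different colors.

Either grey then purple, or purple then grey; after the first draw the total is 12.
P = (8/11)·(3/12) + (3/11)·(8/12) = 4/11 ≈ 0.3636.

4/11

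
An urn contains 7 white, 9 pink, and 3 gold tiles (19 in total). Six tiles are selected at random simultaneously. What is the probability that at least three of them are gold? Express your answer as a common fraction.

20/969

Sum the hypergeometric tail for j = 3,…,3 gold tiles.
Favorable = C(3,3)·C(16,3) = 560; total = C(19,6) = 27132.
P = 560/27132 = 20/969 ≈ 0.0206.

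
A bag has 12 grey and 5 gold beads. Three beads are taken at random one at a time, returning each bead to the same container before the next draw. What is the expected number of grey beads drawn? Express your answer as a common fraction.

36/17

By linearity of expectation, E[X] = Σ P(draw i is grey); each independent draw has P(grey) = 12/17.
E[X] = 3 · 12/17 = 36/17 ≈ 2.1176.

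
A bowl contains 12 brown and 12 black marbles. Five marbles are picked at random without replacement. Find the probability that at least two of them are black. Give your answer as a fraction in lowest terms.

271/322

Sum the hypergeometric tail for j = 2,…,5 black marbles.
Favorable = C(12,2)·C(12,3) + C(12,3)·C(12,2) + C(12,4)·C(12,1) + C(12,5)·C(12,0) = 35772; total = C(24,5) = 42504.
P = 35772/42504 = 271/322 ≈ 0.8416.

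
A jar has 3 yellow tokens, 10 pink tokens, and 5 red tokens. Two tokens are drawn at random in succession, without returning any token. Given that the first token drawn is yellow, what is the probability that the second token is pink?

After removing 1 yellow, the jar has 10 pink out of 17 remaining.
P(second is pink | given) = 10/17 ≈ 0.5882.

10/17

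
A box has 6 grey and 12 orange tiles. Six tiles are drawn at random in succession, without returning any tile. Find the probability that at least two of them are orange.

Sum the hypergeometric tail for j = 2,…,6 orange tiles.
Favorable = C(12,2)·C(6,4) + C(12,3)·C(6,3) + C(12,4)·C(6,2) + C(12,5)·C(6,1) + C(12,6)·C(6,0) = 18491; total = C(18,6) = 18564.
P = 18491/18564 = 18491/18564 ≈ 0.9961.

18491/18564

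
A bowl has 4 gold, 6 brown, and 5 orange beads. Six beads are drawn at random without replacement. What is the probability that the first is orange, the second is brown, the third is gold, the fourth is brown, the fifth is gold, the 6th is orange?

Multiply the conditional probability of each draw in order, without replacement, so each draw removes one from its color and from the total.
P = (5/15) · (6/14) · (4/13) · (5/12) · (3/11) · (4/10) = 2/1001 ≈ 0.0020.

2/1001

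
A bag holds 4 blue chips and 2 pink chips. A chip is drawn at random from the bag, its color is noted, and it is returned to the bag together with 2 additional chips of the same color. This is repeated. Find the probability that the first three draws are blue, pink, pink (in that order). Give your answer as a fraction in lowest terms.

Track the composition after each reinforcement of +2.
P = (4/6) · (2/8) · (4/10) = 1/15 ≈ 0.0667.

1/15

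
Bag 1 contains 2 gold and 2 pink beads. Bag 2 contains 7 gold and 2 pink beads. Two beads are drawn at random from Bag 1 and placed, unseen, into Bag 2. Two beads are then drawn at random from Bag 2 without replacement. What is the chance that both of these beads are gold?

169/330

Condition on how many of the transferred beads are gold (from Bag 1: 2 gold of 4; then Bag 2 has 11 total).
  0 gold: C(2,0)C(2,2)/C(4,2) = 1/6; then P = C(7,2)/C(11,2) = 21/55
  1 gold: C(2,1)C(2,1)/C(4,2) = 2/3; then P = C(8,2)/C(11,2) = 28/55
  2 gold: C(2,2)C(2,0)/C(4,2) = 1/6; then P = C(9,2)/C(11,2) = 36/55
P(both gold) = 169/330 ≈ 0.5121.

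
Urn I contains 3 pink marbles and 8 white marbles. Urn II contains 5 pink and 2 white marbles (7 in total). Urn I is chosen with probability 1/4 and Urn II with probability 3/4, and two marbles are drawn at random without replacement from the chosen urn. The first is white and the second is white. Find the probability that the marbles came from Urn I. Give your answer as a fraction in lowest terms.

196/251

P(E | Urn I) = 28/55; P(E | Urn II) = 1/21.
P(E) = 1/4·28/55 + 3/4·1/21 = 251/1540.
By Bayes' rule, P(Urn I | E) = 7/55 / 251/1540 = 196/251 ≈ 0.7809.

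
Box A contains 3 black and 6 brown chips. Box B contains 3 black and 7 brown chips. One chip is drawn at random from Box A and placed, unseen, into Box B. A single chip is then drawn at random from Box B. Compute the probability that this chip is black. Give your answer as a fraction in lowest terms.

Condition on how many of the transferred chips are black (from Box A: 3 black of 9; then Box B has 11 total).
  0 black: C(3,0)C(6,1)/C(9,1) = 2/3; then P = 3/11
  1 black: C(3,1)C(6,0)/C(9,1) = 1/3; then P = 4/11
P(black from Box B) = 10/33 ≈ 0.3030.

10/33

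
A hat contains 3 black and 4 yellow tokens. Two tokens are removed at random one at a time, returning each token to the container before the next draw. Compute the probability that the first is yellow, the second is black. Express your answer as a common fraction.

Multiply the conditional probability of each draw in order, with replacement (the composition resets each draw).
P = (4/7) · (3/7) = 12/49 ≈ 0.2449.

12/49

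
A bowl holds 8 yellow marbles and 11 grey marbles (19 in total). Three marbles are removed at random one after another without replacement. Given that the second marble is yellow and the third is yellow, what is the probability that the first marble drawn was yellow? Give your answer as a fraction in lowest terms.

6/17

P(first=yellow and the second marble is yellow and the third is yellow) = (8/19)·(7/18)·(6/17) = 56/969.
P(E) = Σ over first color = 56/969 + 308/2907 = 28/171.
By Bayes, P(first=yellow | E) = 56/969 / 28/171 = 6/17 ≈ 0.3529.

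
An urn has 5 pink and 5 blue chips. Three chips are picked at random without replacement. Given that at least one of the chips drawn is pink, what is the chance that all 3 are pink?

P(all 3 pink) = C(5,3)/C(10,3) = 1/12; P(at least one pink) = 1 − C(5,3)/C(10,3) = 11/12.
Since 'all 3 pink' ⊆ 'at least one pink', P(all 3 | at least one) = 1/12 / 11/12 = 1/11 ≈ 0.0909.

1/11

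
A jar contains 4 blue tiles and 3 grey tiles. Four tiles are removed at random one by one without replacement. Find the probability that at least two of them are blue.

31/35

Sum the hypergeometric tail for j = 2,…,4 blue tiles.
Favorable = C(4,2)·C(3,2) + C(4,3)·C(3,1) + C(4,4)·C(3,0) = 31; total = C(7,4) = 35.
P = 31/35 = 31/35 ≈ 0.8857.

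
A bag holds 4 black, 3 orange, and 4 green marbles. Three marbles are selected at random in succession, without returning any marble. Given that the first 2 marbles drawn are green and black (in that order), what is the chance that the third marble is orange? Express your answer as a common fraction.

After removing 1 black, 1 green, the bag has 3 orange out of 9 remaining.
P(third is orange | given) = 3/9 = 1/3 ≈ 0.3333.

1/3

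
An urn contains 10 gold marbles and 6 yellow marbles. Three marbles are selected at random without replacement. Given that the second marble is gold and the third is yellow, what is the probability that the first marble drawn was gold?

P(first=gold and the second marble is gold and the third is yellow) = (10/16)·(9/15)·(6/14) = 9/56.
P(E) = Σ over first color = 9/56 + 5/56 = 1/4.
By Bayes, P(first=gold | E) = 9/56 / 1/4 = 9/14 ≈ 0.6429.

9/14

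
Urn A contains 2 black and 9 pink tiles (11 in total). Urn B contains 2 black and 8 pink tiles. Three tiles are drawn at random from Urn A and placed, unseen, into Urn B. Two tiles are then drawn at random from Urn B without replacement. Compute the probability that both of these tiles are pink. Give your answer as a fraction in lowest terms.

Condition on how many of the transferred tiles are pink (from Urn A: 9 pink of 11; then Urn B has 13 total).
  1 pink: C(9,1)C(2,2)/C(11,3) = 3/55; then P = C(9,2)/C(13,2) = 6/13
  2 pink: C(9,2)C(2,1)/C(11,3) = 24/55; then P = C(10,2)/C(13,2) = 15/26
  3 pink: C(9,3)C(2,0)/C(11,3) = 28/55; then P = C(11,2)/C(13,2) = 55/78
P(both pink) = 124/195 ≈ 0.6359.

124/195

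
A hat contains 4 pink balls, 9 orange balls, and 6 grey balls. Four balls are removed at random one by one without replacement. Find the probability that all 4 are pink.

Unordered draws without replacement: count favorable combinations over C(19,4).
Favorable = C(4,4) · C(9,0) · C(6,0) = 1; total = C(19,4) = 3876.
P = 1/3876 = 1/3876 ≈ 0.0003.

1/3876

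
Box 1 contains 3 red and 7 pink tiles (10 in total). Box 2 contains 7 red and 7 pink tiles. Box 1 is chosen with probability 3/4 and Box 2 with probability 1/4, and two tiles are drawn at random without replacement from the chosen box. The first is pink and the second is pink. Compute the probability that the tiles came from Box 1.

91/106

P(E | Box 1) = 7/15; P(E | Box 2) = 3/13.
P(E) = 3/4·7/15 + 1/4·3/13 = 53/130.
By Bayes' rule, P(Box 1 | E) = 7/20 / 53/130 = 91/106 ≈ 0.8585.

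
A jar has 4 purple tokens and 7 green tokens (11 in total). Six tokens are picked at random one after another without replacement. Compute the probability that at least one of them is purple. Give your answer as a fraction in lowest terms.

65/66

Use the complement: P(at least one purple) = 1 − P(no purple).
P(none) = C(7,6)/C(11,6) = 7/462.
So P = 1 − 7/462 = 65/66 ≈ 0.9848.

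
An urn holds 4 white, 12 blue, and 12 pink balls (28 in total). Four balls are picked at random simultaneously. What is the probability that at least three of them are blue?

Sum the hypergeometric tail for j = 3,…,4 blue balls.
Favorable = C(12,3)·C(16,1) + C(12,4)·C(16,0) = 4015; total = C(28,4) = 20475.
P = 4015/20475 = 803/4095 ≈ 0.1961.

803/4095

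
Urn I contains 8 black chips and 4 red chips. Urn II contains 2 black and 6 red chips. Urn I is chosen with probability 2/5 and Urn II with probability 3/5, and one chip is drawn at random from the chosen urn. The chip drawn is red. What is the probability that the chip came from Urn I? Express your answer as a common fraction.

P(red | Urn I) = 1/3; P(red | Urn II) = 3/4.
P(red) = 2/5·1/3 + 3/5·3/4 = 7/12.
By Bayes' rule, P(Urn I | red) = 2/15 / 7/12 = 8/35 ≈ 0.2286.

8/35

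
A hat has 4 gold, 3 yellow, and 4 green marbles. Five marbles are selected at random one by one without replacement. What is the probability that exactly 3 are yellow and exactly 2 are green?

1/77

Unordered draws without replacement: count favorable combinations over C(11,5).
Favorable = C(4,0) · C(3,3) · C(4,2) = 6; total = C(11,5) = 462.
P = 6/462 = 1/77 ≈ 0.0130.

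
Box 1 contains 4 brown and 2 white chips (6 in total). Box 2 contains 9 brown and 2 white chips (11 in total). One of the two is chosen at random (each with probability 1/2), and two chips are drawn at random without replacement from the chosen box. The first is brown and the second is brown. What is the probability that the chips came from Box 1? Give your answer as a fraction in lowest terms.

P(E | Box 1) = 2/5; P(E | Box 2) = 36/55.
P(E) = 1/2·2/5 + 1/2·36/55 = 29/55.
By Bayes' rule, P(Box 1 | E) = 1/5 / 29/55 = 11/29 ≈ 0.3793.

11/29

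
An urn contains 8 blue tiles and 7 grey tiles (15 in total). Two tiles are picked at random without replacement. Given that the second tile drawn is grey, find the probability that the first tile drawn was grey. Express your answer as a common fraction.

3/7

P(first=grey and the second tile drawn is grey) = (7/15)·(6/14) = 1/5.
P(the second tile drawn is grey) = Σ over first color = 4/15 + 1/5 = 7/15.
By Bayes, P(first=grey | the second tile drawn is grey) = 1/5 / 7/15 = 3/7 ≈ 0.4286.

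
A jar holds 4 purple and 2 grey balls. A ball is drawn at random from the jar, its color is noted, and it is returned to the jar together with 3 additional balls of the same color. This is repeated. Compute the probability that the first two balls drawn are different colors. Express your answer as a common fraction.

8/27

Either purple then grey, or grey then purple; after the first draw the total is 9.
P = (4/6)·(2/9) + (2/6)·(4/9) = 8/27 ≈ 0.2963.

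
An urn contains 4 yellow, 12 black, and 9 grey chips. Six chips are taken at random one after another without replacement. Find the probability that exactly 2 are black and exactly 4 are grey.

Unordered draws without replacement: count favorable combinations over C(25,6).
Favorable = C(4,0) · C(12,2) · C(9,4) = 8316; total = C(25,6) = 177100.
P = 8316/177100 = 27/575 ≈ 0.0470.

27/575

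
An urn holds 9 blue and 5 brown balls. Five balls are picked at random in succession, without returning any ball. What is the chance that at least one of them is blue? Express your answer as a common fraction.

2001/2002

Use the complement: P(at least one blue) = 1 − P(no blue).
P(none) = C(5,5)/C(14,5) = 1/2002.
So P = 1 − 1/2002 = 2001/2002 ≈ 0.9995.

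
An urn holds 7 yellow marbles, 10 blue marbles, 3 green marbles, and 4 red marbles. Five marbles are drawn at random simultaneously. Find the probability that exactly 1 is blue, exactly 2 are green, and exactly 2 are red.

15/3542

Unordered draws without replacement: count favorable combinations over C(24,5).
Favorable = C(7,0) · C(10,1) · C(3,2) · C(4,2) = 180; total = C(24,5) = 42504.
P = 180/42504 = 15/3542 ≈ 0.0042.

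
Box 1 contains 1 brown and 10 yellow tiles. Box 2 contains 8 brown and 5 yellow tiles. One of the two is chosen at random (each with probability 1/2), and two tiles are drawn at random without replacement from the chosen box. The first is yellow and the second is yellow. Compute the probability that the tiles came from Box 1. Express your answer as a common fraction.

351/406

P(E | Box 1) = 9/11; P(E | Box 2) = 5/39.
P(E) = 1/2·9/11 + 1/2·5/39 = 203/429.
By Bayes' rule, P(Box 1 | E) = 9/22 / 203/429 = 351/406 ≈ 0.8645.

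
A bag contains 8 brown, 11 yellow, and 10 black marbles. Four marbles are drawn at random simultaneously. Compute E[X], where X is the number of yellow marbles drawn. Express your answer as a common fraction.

By linearity of expectation, E[X] = Σ P(draw i is yellow); by symmetry each draw (even without replacement) has P(yellow) = 11/29.
E[X] = 4 · 11/29 = 44/29 ≈ 1.5172.

44/29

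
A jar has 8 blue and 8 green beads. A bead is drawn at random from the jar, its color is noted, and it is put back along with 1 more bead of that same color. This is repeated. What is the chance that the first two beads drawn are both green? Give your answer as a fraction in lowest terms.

After a green draw the jar holds 9 green out of 17.
P = (8/16)·(9/17) = 9/34 ≈ 0.2647.

9/34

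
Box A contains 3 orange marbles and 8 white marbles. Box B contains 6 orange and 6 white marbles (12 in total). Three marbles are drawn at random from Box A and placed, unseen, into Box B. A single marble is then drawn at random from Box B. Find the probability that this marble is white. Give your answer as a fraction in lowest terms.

6/11

Condition on how many of the transferred marbles are white (from Box A: 8 white of 11; then Box B has 15 total).
  0 white: C(8,0)C(3,3)/C(11,3) = 1/165; then P = 6/15
  1 white: C(8,1)C(3,2)/C(11,3) = 8/55; then P = 7/15
  2 white: C(8,2)C(3,1)/C(11,3) = 28/55; then P = 8/15
  3 white: C(8,3)C(3,0)/C(11,3) = 56/165; then P = 9/15
P(white from Box B) = 6/11 ≈ 0.5455.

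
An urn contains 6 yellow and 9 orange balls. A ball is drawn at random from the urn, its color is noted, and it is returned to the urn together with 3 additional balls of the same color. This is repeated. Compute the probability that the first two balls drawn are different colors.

2/5

Either orange then yellow, or yellow then orange; after the first draw the total is 18.
P = (9/15)·(6/18) + (6/15)·(9/18) = 2/5 ≈ 0.4000.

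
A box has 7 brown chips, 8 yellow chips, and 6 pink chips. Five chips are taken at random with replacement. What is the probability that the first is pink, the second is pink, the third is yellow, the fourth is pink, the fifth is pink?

128/50421

Multiply the conditional probability of each draw in order, with replacement (the composition resets each draw).
P = (6/21) · (6/21) · (8/21) · (6/21) · (6/21) = 128/50421 ≈ 0.0025.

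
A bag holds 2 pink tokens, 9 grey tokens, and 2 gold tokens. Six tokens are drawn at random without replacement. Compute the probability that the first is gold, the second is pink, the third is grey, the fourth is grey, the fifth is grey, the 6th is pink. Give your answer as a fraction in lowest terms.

Multiply the conditional probability of each draw in order, without replacement, so each draw removes one from its color and from the total.
P = (2/13) · (2/12) · (9/11) · (8/10) · (7/9) · (1/8) = 7/4290 ≈ 0.0016.

7/4290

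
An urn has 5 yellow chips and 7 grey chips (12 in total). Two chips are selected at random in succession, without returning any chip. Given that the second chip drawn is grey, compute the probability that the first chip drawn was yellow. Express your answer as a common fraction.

P(first=yellow and the second chip drawn is grey) = (5/12)·(7/11) = 35/132.
P(the second chip drawn is grey) = Σ over first color = 35/132 + 7/22 = 7/12.
By Bayes, P(first=yellow | the second chip drawn is grey) = 35/132 / 7/12 = 5/11 ≈ 0.4545.

5/11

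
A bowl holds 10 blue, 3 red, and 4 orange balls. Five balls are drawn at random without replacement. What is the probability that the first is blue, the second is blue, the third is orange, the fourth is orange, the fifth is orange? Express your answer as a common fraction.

9/3094

Multiply the conditional probability of each draw in order, without replacement, so each draw removes one from its color and from the total.
P = (10/17) · (9/16) · (4/15) · (3/14) · (2/13) = 9/3094 ≈ 0.0029.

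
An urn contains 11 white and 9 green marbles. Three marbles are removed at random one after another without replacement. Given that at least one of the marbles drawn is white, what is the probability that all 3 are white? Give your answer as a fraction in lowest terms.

5/32

P(all 3 white) = C(11,3)/C(20,3) = 11/76; P(at least one white) = 1 − C(9,3)/C(20,3) = 88/95.
Since 'all 3 white' ⊆ 'at least one white', P(all 3 | at least one) = 11/76 / 88/95 = 5/32 ≈ 0.1562.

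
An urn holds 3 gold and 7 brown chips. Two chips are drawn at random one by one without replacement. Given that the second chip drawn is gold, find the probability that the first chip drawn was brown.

P(first=brown and the second chip drawn is gold) = (7/10)·(3/9) = 7/30.
P(the second chip drawn is gold) = Σ over first color = 1/15 + 7/30 = 3/10.
By Bayes, P(first=brown | the second chip drawn is gold) = 7/30 / 3/10 = 7/9 ≈ 0.7778.

7/9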